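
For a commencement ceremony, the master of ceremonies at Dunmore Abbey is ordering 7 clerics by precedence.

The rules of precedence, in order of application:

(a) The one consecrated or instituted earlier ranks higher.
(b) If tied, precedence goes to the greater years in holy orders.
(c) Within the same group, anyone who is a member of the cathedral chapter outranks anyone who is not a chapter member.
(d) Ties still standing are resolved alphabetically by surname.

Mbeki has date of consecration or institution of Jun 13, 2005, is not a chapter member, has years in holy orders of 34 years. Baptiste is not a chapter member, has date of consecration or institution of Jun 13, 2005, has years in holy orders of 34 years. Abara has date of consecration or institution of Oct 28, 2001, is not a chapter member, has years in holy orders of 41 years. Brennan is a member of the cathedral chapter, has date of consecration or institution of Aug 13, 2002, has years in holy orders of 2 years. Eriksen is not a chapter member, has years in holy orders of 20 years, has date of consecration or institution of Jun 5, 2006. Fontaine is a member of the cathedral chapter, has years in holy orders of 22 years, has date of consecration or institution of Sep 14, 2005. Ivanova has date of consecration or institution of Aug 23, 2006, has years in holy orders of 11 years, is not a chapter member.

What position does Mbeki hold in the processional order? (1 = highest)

By date of consecration or institution (earlier first): Abara (Oct 28, 2001); then Brennan (Aug 13, 2002); then Baptiste and Mbeki (both Jun 13, 2005); then Fontaine (Sep 14, 2005); then Eriksen (Jun 5, 2006); then Ivanova (Aug 23, 2006).
Baptiste and Mbeki both have years in holy orders 34 years, so the next rule applies.
Baptiste and Mbeki are each not a chapter member, so the next rule applies.
Among Baptiste and Mbeki, alphabetically by surname: Baptiste before Mbeki.
Order: Abara, Brennan, Baptiste, Mbeki, Fontaine, Eriksen, Ivanova. So position 4.

4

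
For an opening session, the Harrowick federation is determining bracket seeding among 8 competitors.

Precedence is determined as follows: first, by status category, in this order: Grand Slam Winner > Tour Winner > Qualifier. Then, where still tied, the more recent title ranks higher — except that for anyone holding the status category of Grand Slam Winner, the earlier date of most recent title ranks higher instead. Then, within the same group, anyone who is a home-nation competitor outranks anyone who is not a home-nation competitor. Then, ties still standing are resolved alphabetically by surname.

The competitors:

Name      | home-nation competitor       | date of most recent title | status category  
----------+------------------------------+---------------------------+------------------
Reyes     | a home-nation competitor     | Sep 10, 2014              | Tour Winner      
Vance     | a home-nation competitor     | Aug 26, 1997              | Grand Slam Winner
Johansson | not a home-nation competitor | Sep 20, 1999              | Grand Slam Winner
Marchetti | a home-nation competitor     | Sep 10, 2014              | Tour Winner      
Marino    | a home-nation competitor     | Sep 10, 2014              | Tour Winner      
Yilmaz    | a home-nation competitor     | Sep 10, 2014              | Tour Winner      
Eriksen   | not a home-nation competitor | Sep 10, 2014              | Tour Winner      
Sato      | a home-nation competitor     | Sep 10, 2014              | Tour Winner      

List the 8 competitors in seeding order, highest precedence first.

Vance, Johansson, Marchetti, Marino, Reyes, Sato, Yilmaz, Eriksen

By status category: Vance and Johansson (Grand Slam Winner); then Marchetti, Marino, Reyes, Sato, Yilmaz and Eriksen (Tour Winner).
Among Vance and Johansson, by date of most recent title (earlier first) (reversed rule for this group): Vance (Aug 26, 1997) before Johansson (Sep 20, 1999).
Marchetti, Marino, Reyes, Sato, Yilmaz and Eriksen all have date of most recent title Sep 10, 2014, so the next rule applies.
Among Marchetti, Marino, Reyes, Sato, Yilmaz and Eriksen, a home-nation competitor before not a home-nation competitor: Marchetti, Marino, Reyes, Sato and Yilmaz (a home-nation competitor) before Eriksen (not a home-nation competitor).
Among Marchetti, Marino, Reyes, Sato and Yilmaz, alphabetically by surname: Marchetti before Marino before Reyes before Sato before Yilmaz.
Full order: Vance, Johansson, Marchetti, Marino, Reyes, Sato, Yilmaz, Eriksen.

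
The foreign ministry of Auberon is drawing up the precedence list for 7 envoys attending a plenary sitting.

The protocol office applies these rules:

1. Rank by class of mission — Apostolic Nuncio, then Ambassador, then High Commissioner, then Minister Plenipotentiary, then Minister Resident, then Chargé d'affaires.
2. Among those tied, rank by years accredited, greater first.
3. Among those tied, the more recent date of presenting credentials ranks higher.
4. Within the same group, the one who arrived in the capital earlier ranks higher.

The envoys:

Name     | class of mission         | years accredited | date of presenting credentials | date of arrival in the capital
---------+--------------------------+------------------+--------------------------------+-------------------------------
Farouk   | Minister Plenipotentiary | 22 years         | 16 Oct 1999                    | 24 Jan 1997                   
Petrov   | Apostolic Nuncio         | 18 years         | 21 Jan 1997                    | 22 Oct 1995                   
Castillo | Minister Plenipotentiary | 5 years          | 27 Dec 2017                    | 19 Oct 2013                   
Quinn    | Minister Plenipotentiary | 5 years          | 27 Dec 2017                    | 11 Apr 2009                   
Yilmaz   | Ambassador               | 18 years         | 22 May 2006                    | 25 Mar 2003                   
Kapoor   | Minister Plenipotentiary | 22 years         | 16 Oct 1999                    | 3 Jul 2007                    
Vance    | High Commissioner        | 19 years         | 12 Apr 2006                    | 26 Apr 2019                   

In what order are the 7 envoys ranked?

By class of mission: Petrov (Apostolic Nuncio); then Yilmaz (Ambassador); then Vance (High Commissioner); then Farouk, Kapoor, Quinn and Castillo (Minister Plenipotentiary).
Among Farouk, Kapoor, Quinn and Castillo, by years accredited (higher first): Farouk and Kapoor (22 years) before Quinn and Castillo (5 years).
Farouk and Kapoor both have date of presenting credentials 16 Oct 1999, so the next rule applies.
Among Farouk and Kapoor, by date of arrival in the capital (earlier first): Farouk (24 Jan 1997) before Kapoor (3 Jul 2007).
Quinn and Castillo both have date of presenting credentials 27 Dec 2017, so the next rule applies.
Among Quinn and Castillo, by date of arrival in the capital (earlier first): Quinn (11 Apr 2009) before Castillo (19 Oct 2013).
Full order: Petrov, Yilmaz, Vance, Farouk, Kapoor, Quinn, Castillo.

Petrov, Yilmaz, Vance, Farouk, Kapoor, Quinn, Castillo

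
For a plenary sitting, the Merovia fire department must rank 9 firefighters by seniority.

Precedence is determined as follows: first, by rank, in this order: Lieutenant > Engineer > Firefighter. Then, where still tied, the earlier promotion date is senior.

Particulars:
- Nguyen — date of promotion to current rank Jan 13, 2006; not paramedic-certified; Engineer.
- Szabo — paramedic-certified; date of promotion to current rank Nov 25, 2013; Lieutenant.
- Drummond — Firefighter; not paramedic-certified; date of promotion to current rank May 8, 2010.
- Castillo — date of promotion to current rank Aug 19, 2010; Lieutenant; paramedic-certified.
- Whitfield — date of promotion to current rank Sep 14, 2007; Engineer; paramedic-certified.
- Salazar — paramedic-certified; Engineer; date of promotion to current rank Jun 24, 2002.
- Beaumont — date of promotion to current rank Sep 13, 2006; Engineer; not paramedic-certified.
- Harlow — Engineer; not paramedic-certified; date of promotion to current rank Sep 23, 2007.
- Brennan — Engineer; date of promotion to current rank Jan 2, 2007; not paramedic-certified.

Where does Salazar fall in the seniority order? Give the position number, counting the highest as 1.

By rank: Castillo and Szabo (Lieutenant); then Salazar, Nguyen, Beaumont, Brennan, Whitfield and Harlow (Engineer); then Drummond (Firefighter).
Among Castillo and Szabo, by date of promotion to current rank (earlier first): Castillo (Aug 19, 2010) before Szabo (Nov 25, 2013).
Among Salazar, Nguyen, Beaumont, Brennan, Whitfield and Harlow, by date of promotion to current rank (earlier first): Salazar (Jun 24, 2002) before Nguyen (Jan 13, 2006) before Beaumont (Sep 13, 2006) before Brennan (Jan 2, 2007) before Whitfield (Sep 14, 2007) before Harlow (Sep 23, 2007).
Order: Castillo, Szabo, Salazar, Nguyen, Beaumont, Brennan, Whitfield, Harlow, Drummond. So position 3.

3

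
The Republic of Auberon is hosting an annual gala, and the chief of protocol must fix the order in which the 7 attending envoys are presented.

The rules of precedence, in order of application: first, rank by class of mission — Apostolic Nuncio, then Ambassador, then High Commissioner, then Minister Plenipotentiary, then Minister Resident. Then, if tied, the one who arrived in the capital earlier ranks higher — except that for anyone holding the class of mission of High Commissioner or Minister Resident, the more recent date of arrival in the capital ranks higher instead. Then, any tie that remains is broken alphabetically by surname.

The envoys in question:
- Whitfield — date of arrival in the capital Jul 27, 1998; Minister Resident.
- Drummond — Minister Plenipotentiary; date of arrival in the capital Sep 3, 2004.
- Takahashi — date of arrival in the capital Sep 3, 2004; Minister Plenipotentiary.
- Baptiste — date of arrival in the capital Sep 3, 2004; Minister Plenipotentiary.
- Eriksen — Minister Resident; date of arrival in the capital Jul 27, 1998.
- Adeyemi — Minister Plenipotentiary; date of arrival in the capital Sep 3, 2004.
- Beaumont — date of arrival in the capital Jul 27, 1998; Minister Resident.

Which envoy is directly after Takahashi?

By class of mission: Adeyemi, Baptiste, Drummond and Takahashi (Minister Plenipotentiary); then Beaumont, Eriksen and Whitfield (Minister Resident).
Adeyemi, Baptiste, Drummond and Takahashi all have date of arrival in the capital Sep 3, 2004, so the next rule applies.
Among Adeyemi, Baptiste, Drummond and Takahashi, alphabetically by surname: Adeyemi before Baptiste before Drummond before Takahashi.
Beaumont, Eriksen and Whitfield all have date of arrival in the capital Jul 27, 1998, so the next rule applies.
Among Beaumont, Eriksen and Whitfield, alphabetically by surname: Beaumont before Eriksen before Whitfield.
Order: Adeyemi, Baptiste, Drummond, Takahashi, Beaumont, Eriksen, Whitfield.

Beaumont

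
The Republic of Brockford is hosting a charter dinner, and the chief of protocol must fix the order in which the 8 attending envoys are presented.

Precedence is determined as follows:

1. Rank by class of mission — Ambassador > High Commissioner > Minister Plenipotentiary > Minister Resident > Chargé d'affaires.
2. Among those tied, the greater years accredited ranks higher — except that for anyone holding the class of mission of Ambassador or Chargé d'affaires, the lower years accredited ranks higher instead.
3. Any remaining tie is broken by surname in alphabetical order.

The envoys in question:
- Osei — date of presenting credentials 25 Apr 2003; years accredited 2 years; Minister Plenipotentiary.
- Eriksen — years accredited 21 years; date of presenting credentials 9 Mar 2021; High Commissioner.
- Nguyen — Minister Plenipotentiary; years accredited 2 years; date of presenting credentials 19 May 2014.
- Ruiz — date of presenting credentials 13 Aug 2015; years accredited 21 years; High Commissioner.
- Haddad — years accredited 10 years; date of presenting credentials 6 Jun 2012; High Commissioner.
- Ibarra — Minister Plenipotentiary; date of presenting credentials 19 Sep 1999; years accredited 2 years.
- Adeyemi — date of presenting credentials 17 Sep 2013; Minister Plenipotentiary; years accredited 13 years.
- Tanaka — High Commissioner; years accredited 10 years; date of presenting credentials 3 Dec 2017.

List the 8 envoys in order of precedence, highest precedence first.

By class of mission: Eriksen, Ruiz, Haddad and Tanaka (High Commissioner); then Adeyemi, Ibarra, Nguyen and Osei (Minister Plenipotentiary).
Among Eriksen, Ruiz, Haddad and Tanaka, by years accredited (higher first): Eriksen and Ruiz (21 years) before Haddad and Tanaka (10 years).
Among Eriksen and Ruiz, alphabetically by surname: Eriksen before Ruiz.
Among Haddad and Tanaka, alphabetically by surname: Haddad before Tanaka.
Among Adeyemi, Ibarra, Nguyen and Osei, by years accredited (higher first): Adeyemi (13 years) before Ibarra, Nguyen and Osei (2 years).
Among Ibarra, Nguyen and Osei, alphabetically by surname: Ibarra before Nguyen before Osei.
Full order: Eriksen, Ruiz, Haddad, Tanaka, Adeyemi, Ibarra, Nguyen, Osei.

Eriksen, Ruiz, Haddad, Tanaka, Adeyemi, Ibarra, Nguyen, Osei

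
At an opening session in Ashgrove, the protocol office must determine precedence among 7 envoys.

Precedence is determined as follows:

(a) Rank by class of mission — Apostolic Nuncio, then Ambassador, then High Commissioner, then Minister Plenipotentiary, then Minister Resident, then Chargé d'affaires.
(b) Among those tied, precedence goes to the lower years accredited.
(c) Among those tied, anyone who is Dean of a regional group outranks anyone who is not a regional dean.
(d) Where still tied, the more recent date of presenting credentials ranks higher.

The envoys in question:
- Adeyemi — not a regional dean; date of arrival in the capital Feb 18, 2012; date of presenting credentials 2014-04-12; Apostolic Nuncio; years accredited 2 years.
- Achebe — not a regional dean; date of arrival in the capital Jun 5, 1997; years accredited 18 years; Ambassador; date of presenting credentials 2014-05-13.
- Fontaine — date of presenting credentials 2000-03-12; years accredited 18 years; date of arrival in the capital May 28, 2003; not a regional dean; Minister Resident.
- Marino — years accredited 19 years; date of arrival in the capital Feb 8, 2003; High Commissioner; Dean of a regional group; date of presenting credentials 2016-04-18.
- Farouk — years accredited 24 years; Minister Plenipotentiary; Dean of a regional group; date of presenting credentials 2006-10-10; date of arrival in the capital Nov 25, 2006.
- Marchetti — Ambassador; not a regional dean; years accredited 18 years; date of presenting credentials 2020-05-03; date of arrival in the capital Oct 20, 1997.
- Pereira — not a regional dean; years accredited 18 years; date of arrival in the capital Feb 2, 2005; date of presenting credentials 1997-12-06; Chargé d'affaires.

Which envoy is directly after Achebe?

By class of mission: Adeyemi (Apostolic Nuncio); then Marchetti and Achebe (Ambassador); then Marino (High Commissioner); then Farouk (Minister Plenipotentiary); then Fontaine (Minister Resident); then Pereira (Chargé d'affaires).
Marchetti and Achebe both have years accredited 18 years, so the next rule applies.
Marchetti and Achebe are each not a regional dean, so the next rule applies.
Among Marchetti and Achebe, by date of presenting credentials (later first): Marchetti (2020-05-03) before Achebe (2014-05-13).
Order: Adeyemi, Marchetti, Achebe, Marino, Farouk, Fontaine, Pereira.

Marino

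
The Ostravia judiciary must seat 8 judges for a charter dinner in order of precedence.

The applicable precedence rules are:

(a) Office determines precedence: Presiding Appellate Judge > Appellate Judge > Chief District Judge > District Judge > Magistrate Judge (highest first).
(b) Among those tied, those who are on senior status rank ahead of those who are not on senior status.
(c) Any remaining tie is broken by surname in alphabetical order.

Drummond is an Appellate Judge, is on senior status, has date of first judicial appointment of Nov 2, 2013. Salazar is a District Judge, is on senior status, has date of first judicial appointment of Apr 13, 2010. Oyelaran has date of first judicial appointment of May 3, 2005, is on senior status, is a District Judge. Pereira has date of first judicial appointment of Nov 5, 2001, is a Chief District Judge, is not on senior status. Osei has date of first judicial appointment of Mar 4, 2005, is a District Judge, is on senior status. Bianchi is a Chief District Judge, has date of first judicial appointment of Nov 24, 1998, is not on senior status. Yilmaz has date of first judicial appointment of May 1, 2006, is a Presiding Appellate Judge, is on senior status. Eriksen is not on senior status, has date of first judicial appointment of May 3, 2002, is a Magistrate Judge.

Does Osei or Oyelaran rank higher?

Osei

By office: Yilmaz (Presiding Appellate Judge); then Drummond (Appellate Judge); then Bianchi and Pereira (Chief District Judge); then Osei, Oyelaran and Salazar (District Judge); then Eriksen (Magistrate Judge).
Bianchi and Pereira are each not on senior status, so the next rule applies.
Among Bianchi and Pereira, alphabetically by surname: Bianchi before Pereira.
Osei, Oyelaran and Salazar are each on senior status, so the next rule applies.
Among Osei, Oyelaran and Salazar, alphabetically by surname: Osei before Oyelaran before Salazar.
So Osei takes precedence.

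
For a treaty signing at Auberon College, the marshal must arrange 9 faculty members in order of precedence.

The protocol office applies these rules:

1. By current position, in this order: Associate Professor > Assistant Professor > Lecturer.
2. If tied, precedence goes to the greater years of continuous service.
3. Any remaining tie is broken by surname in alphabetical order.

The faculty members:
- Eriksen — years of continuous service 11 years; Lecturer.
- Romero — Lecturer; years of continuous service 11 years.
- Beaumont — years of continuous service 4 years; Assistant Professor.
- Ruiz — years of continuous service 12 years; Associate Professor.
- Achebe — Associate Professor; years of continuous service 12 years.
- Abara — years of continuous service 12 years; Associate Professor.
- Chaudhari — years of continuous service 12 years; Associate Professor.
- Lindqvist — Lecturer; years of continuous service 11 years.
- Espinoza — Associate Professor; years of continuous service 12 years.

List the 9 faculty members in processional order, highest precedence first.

By current position: Abara, Achebe, Chaudhari, Espinoza and Ruiz (Associate Professor); then Beaumont (Assistant Professor); then Eriksen, Lindqvist and Romero (Lecturer).
Abara, Achebe, Chaudhari, Espinoza and Ruiz all have years of continuous service 12 years, so the next rule applies.
Among Abara, Achebe, Chaudhari, Espinoza and Ruiz, alphabetically by surname: Abara before Achebe before Chaudhari before Espinoza before Ruiz.
Eriksen, Lindqvist and Romero all have years of continuous service 11 years, so the next rule applies.
Among Eriksen, Lindqvist and Romero, alphabetically by surname: Eriksen before Lindqvist before Romero.
Full order: Abara, Achebe, Chaudhari, Espinoza, Ruiz, Beaumont, Eriksen, Lindqvist, Romero.

Abara, Achebe, Chaudhari, Espinoza, Ruiz, Beaumont, Eriksen, Lindqvist, Romero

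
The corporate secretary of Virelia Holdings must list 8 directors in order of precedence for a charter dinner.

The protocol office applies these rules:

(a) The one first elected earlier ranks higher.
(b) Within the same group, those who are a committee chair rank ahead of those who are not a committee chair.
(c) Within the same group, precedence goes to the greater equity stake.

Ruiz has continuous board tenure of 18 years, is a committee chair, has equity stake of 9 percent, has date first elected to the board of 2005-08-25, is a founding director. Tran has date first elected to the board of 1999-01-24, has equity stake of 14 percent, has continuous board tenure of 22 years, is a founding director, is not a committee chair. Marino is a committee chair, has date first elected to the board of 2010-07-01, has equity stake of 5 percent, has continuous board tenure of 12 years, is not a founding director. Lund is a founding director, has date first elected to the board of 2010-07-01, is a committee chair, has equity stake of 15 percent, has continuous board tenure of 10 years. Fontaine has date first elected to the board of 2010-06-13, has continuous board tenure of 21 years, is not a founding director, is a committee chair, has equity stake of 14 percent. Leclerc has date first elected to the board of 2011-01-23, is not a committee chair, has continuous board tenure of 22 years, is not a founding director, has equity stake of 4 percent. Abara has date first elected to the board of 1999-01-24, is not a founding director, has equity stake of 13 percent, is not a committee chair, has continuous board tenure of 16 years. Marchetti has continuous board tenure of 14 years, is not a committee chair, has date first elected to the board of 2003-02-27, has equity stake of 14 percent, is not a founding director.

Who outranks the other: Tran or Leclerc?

Tran

By date first elected to the board (earlier first): Tran and Abara (both 1999-01-24); then Marchetti (2003-02-27); then Ruiz (2005-08-25); then Fontaine (2010-06-13); then Lund and Marino (both 2010-07-01); then Leclerc (2011-01-23).
Tran and Abara are each not a committee chair, so the next rule applies.
Among Tran and Abara, by equity stake (higher first): Tran (14 percent) before Abara (13 percent).
Lund and Marino are each a committee chair, so the next rule applies.
Among Lund and Marino, by equity stake (higher first): Lund (15 percent) before Marino (5 percent).
So Tran takes precedence.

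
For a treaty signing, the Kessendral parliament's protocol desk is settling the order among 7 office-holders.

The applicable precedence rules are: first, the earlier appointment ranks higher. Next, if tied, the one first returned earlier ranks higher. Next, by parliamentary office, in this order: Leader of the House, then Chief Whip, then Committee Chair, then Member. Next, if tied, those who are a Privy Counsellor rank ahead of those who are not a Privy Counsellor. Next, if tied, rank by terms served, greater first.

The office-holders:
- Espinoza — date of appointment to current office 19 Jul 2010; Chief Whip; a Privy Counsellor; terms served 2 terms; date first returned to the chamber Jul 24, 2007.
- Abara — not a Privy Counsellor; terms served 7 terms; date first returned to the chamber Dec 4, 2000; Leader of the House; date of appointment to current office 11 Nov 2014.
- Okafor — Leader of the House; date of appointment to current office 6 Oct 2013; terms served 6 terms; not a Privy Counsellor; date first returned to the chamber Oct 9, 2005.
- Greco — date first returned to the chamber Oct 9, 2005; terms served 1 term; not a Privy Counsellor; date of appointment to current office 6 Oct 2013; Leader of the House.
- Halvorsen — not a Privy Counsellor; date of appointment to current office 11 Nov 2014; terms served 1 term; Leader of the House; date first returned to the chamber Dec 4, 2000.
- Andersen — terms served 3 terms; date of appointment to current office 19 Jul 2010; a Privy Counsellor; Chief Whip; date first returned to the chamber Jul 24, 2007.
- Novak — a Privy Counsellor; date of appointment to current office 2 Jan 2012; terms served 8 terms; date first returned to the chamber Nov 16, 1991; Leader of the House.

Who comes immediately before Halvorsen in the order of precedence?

Abara

By date of appointment to current office (earlier first): Andersen and Espinoza (both 19 Jul 2010); then Novak (2 Jan 2012); then Okafor and Greco (both 6 Oct 2013); then Abara and Halvorsen (both 11 Nov 2014).
Andersen and Espinoza both have date first returned to the chamber Jul 24, 2007, so the next rule applies.
Andersen and Espinoza are each Chief Whip, so the next rule applies.
Andersen and Espinoza are each a Privy Counsellor, so the next rule applies.
Among Andersen and Espinoza, by terms served (higher first): Andersen (3 terms) before Espinoza (2 terms).
Okafor and Greco both have date first returned to the chamber Oct 9, 2005, so the next rule applies.
Okafor and Greco are each Leader of the House, so the next rule applies.
Okafor and Greco are each not a Privy Counsellor, so the next rule applies.
Among Okafor and Greco, by terms served (higher first): Okafor (6 terms) before Greco (1 term).
Abara and Halvorsen both have date first returned to the chamber Dec 4, 2000, so the next rule applies.
Abara and Halvorsen are each Leader of the House, so the next rule applies.
Abara and Halvorsen are each not a Privy Counsellor, so the next rule applies.
Among Abara and Halvorsen, by terms served (higher first): Abara (7 terms) before Halvorsen (1 term).
Order: Andersen, Espinoza, Novak, Okafor, Greco, Abara, Halvorsen.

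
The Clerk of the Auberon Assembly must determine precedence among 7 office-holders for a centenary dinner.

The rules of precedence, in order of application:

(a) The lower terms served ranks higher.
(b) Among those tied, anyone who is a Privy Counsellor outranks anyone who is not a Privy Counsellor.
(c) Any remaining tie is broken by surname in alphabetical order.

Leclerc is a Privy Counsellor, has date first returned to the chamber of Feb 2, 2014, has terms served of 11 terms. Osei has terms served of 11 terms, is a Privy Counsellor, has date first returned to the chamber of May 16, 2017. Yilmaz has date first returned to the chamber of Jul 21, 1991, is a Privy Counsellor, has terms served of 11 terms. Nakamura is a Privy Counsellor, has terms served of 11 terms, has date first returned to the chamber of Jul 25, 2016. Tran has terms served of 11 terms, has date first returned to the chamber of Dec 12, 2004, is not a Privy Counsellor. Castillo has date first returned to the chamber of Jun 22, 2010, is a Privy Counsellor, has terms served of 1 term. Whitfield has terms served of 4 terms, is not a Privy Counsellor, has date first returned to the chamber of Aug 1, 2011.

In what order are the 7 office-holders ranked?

By terms served (lower first): Castillo (1 term); then Whitfield (4 terms); then Leclerc, Nakamura, Osei, Yilmaz and Tran (each 11 terms).
Among Leclerc, Nakamura, Osei, Yilmaz and Tran, a Privy Counsellor before not a Privy Counsellor: Leclerc, Nakamura, Osei and Yilmaz (a Privy Counsellor) before Tran (not a Privy Counsellor).
Among Leclerc, Nakamura, Osei and Yilmaz, alphabetically by surname: Leclerc before Nakamura before Osei before Yilmaz.
Full order: Castillo, Whitfield, Leclerc, Nakamura, Osei, Yilmaz, Tran.

Castillo, Whitfield, Leclerc, Nakamura, Osei, Yilmaz, Tran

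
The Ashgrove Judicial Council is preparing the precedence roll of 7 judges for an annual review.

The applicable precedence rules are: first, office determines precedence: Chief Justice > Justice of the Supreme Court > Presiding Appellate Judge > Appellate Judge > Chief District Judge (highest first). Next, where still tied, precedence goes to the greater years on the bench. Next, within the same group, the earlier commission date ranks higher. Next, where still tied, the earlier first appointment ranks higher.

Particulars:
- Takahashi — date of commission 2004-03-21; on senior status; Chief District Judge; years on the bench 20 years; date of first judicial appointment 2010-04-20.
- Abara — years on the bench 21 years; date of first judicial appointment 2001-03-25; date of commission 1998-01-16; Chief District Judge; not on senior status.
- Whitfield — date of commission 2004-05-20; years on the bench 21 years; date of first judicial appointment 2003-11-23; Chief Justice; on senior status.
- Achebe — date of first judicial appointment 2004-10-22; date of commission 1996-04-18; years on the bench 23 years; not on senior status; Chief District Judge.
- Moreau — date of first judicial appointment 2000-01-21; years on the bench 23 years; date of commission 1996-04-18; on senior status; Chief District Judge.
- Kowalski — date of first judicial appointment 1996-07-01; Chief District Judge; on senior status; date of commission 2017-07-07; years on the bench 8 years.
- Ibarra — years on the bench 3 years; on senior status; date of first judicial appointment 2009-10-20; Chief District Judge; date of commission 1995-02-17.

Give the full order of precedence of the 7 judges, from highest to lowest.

Whitfield, Moreau, Achebe, Abara, Takahashi, Kowalski, Ibarra

By office: Whitfield (Chief Justice); then Moreau, Achebe, Abara, Takahashi, Kowalski and Ibarra (Chief District Judge).
Among Moreau, Achebe, Abara, Takahashi, Kowalski and Ibarra, by years on the bench (higher first): Moreau and Achebe (23 years) before Abara (21 years) before Takahashi (20 years) before Kowalski (8 years) before Ibarra (3 years).
Moreau and Achebe both have date of commission 1996-04-18, so the next rule applies.
Among Moreau and Achebe, by date of first judicial appointment (earlier first): Moreau (2000-01-21) before Achebe (2004-10-22).
Full order: Whitfield, Moreau, Achebe, Abara, Takahashi, Kowalski, Ibarra.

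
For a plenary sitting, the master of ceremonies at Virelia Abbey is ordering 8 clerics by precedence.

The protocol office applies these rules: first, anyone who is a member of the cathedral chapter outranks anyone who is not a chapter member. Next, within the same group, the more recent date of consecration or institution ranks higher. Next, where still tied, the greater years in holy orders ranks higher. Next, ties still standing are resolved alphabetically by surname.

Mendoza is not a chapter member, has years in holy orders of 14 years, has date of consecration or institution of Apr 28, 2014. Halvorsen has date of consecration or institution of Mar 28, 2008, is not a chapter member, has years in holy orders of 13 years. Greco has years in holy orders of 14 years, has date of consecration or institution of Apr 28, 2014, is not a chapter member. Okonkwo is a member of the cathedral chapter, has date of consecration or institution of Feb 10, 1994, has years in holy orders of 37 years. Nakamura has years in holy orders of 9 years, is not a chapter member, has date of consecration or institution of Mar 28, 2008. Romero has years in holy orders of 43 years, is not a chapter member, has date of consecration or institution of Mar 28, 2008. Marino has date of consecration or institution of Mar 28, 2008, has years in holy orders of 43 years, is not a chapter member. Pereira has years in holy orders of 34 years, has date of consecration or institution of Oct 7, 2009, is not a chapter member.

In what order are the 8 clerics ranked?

Okonkwo, Greco, Mendoza, Pereira, Marino, Romero, Halvorsen, Nakamura

By the first rule: Okonkwo (a member of the cathedral chapter); then Greco, Mendoza, Pereira, Marino, Romero, Halvorsen and Nakamura (each not a chapter member).
Among Greco, Mendoza, Pereira, Marino, Romero, Halvorsen and Nakamura, by date of consecration or institution (later first): Greco and Mendoza (Apr 28, 2014) before Pereira (Oct 7, 2009) before Marino, Romero, Halvorsen and Nakamura (Mar 28, 2008).
Greco and Mendoza both have years in holy orders 14 years, so the next rule applies.
Among Greco and Mendoza, alphabetically by surname: Greco before Mendoza.
Among Marino, Romero, Halvorsen and Nakamura, by years in holy orders (higher first): Marino and Romero (43 years) before Halvorsen (13 years) before Nakamura (9 years).
Among Marino and Romero, alphabetically by surname: Marino before Romero.
Full order: Okonkwo, Greco, Mendoza, Pereira, Marino, Romero, Halvorsen, Nakamura.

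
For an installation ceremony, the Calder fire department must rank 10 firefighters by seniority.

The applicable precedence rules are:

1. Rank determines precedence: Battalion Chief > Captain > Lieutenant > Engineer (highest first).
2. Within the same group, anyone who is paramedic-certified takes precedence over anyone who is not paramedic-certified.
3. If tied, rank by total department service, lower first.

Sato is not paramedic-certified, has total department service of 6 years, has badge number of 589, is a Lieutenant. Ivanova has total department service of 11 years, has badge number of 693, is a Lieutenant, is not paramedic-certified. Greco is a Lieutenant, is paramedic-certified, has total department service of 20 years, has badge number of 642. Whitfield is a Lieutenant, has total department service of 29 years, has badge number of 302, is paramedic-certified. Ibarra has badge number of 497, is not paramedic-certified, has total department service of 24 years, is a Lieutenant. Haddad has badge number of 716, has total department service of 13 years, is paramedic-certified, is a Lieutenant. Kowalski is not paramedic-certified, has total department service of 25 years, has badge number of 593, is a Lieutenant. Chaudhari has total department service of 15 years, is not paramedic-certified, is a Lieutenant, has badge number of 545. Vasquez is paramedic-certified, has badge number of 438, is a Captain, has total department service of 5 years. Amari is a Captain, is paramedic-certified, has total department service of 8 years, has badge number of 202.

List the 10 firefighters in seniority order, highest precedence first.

Vasquez, Amari, Haddad, Greco, Whitfield, Sato, Ivanova, Chaudhari, Ibarra, Kowalski

By rank: Vasquez and Amari (Captain); then Haddad, Greco, Whitfield, Sato, Ivanova, Chaudhari, Ibarra and Kowalski (Lieutenant).
Vasquez and Amari are each paramedic-certified, so the next rule applies.
Among Vasquez and Amari, by total department service (lower first): Vasquez (5 years) before Amari (8 years).
Among Haddad, Greco, Whitfield, Sato, Ivanova, Chaudhari, Ibarra and Kowalski, paramedic-certified before not paramedic-certified: Haddad, Greco and Whitfield (paramedic-certified) before Sato, Ivanova, Chaudhari, Ibarra and Kowalski (not paramedic-certified).
Among Haddad, Greco and Whitfield, by total department service (lower first): Haddad (13 years) before Greco (20 years) before Whitfield (29 years).
Among Sato, Ivanova, Chaudhari, Ibarra and Kowalski, by total department service (lower first): Sato (6 years) before Ivanova (11 years) before Chaudhari (15 years) before Ibarra (24 years) before Kowalski (25 years).
Full order: Vasquez, Amari, Haddad, Greco, Whitfield, Sato, Ivanova, Chaudhari, Ibarra, Kowalski.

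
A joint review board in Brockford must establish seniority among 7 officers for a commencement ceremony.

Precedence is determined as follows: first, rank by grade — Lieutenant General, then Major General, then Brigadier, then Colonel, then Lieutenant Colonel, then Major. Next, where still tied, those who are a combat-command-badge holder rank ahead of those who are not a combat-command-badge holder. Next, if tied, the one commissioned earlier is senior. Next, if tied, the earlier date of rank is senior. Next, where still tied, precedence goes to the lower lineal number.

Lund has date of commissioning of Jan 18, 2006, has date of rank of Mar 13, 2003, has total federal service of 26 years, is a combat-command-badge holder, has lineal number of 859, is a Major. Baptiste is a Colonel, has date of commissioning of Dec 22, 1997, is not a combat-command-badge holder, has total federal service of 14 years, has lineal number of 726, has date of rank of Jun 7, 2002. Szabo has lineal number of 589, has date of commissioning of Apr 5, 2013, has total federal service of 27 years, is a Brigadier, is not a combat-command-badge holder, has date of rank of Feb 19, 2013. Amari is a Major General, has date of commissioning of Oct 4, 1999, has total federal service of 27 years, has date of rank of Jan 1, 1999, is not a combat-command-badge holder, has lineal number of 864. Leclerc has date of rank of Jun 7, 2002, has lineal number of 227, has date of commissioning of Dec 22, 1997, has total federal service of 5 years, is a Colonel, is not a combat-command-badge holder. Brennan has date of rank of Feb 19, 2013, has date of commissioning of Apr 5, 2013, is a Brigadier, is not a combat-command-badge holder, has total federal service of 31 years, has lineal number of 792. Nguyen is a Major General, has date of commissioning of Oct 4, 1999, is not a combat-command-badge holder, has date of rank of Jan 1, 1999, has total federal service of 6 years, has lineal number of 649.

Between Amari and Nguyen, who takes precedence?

By grade: Nguyen and Amari (Major General); then Szabo and Brennan (Brigadier); then Leclerc and Baptiste (Colonel); then Lund (Major).
Nguyen and Amari are each not a combat-command-badge holder, so the next rule applies.
Nguyen and Amari both have date of commissioning Oct 4, 1999, so the next rule applies.
Nguyen and Amari both have date of rank Jan 1, 1999, so the next rule applies.
Among Nguyen and Amari, by lineal number (lower first): Nguyen (649) before Amari (864).
Szabo and Brennan are each not a combat-command-badge holder, so the next rule applies.
Szabo and Brennan both have date of commissioning Apr 5, 2013, so the next rule applies.
Szabo and Brennan both have date of rank Feb 19, 2013, so the next rule applies.
Among Szabo and Brennan, by lineal number (lower first): Szabo (589) before Brennan (792).
Leclerc and Baptiste are each not a combat-command-badge holder, so the next rule applies.
Leclerc and Baptiste both have date of commissioning Dec 22, 1997, so the next rule applies.
Leclerc and Baptiste both have date of rank Jun 7, 2002, so the next rule applies.
Among Leclerc and Baptiste, by lineal number (lower first): Leclerc (227) before Baptiste (726).
So Nguyen takes precedence.

Nguyen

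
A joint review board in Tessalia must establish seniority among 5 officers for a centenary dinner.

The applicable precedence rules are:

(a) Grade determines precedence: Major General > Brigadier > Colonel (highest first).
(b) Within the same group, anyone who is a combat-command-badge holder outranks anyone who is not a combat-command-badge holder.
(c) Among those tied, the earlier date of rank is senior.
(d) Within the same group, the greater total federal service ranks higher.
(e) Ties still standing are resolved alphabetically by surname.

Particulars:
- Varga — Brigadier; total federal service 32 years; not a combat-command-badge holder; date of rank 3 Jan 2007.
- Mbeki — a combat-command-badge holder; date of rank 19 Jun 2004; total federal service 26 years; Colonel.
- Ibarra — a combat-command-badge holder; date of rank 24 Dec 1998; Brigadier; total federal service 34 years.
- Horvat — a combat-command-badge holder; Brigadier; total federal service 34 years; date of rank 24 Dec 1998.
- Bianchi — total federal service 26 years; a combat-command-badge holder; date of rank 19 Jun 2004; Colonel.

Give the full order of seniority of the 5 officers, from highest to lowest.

By grade: Horvat, Ibarra and Varga (Brigadier); then Bianchi and Mbeki (Colonel).
Among Horvat, Ibarra and Varga, a combat-command-badge holder before not a combat-command-badge holder: Horvat and Ibarra (a combat-command-badge holder) before Varga (not a combat-command-badge holder).
Horvat and Ibarra both have date of rank 24 Dec 1998, so the next rule applies.
Horvat and Ibarra both have total federal service 34 years, so the next rule applies.
Among Horvat and Ibarra, alphabetically by surname: Horvat before Ibarra.
Bianchi and Mbeki are each a combat-command-badge holder, so the next rule applies.
Bianchi and Mbeki both have date of rank 19 Jun 2004, so the next rule applies.
Bianchi and Mbeki both have total federal service 26 years, so the next rule applies.
Among Bianchi and Mbeki, alphabetically by surname: Bianchi before Mbeki.
Full order: Horvat, Ibarra, Varga, Bianchi, Mbeki.

Horvat, Ibarra, Varga, Bianchi, Mbeki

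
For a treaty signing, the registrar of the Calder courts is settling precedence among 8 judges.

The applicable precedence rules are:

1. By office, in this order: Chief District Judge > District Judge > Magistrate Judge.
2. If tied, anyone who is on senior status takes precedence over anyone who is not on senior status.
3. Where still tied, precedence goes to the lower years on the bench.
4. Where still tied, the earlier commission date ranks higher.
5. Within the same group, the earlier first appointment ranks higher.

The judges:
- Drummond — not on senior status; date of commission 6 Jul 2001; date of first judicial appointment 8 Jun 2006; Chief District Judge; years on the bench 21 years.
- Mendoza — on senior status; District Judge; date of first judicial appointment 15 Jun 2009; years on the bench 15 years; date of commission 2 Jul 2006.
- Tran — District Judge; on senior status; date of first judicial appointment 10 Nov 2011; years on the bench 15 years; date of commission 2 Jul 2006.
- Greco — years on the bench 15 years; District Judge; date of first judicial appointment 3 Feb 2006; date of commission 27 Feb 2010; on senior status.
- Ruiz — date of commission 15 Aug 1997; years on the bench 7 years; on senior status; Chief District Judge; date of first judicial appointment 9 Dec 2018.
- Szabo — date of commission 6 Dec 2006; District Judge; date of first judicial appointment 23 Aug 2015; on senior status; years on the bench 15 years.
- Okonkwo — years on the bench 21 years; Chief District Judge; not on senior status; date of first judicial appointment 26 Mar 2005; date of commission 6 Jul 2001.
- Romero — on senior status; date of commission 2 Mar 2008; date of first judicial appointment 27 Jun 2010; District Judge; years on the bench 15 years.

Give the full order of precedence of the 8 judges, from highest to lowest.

By office: Ruiz, Okonkwo and Drummond (Chief District Judge); then Mendoza, Tran, Szabo, Romero and Greco (District Judge).
Among Ruiz, Okonkwo and Drummond, on senior status before not on senior status: Ruiz (on senior status) before Okonkwo and Drummond (not on senior status).
Okonkwo and Drummond both have years on the bench 21 years, so the next rule applies.
Okonkwo and Drummond both have date of commission 6 Jul 2001, so the next rule applies.
Among Okonkwo and Drummond, by date of first judicial appointment (earlier first): Okonkwo (26 Mar 2005) before Drummond (8 Jun 2006).
Mendoza, Tran, Szabo, Romero and Greco are each on senior status, so the next rule applies.
Mendoza, Tran, Szabo, Romero and Greco all have years on the bench 15 years, so the next rule applies.
Among Mendoza, Tran, Szabo, Romero and Greco, by date of commission (earlier first): Mendoza and Tran (2 Jul 2006) before Szabo (6 Dec 2006) before Romero (2 Mar 2008) before Greco (27 Feb 2010).
Among Mendoza and Tran, by date of first judicial appointment (earlier first): Mendoza (15 Jun 2009) before Tran (10 Nov 2011).
Full order: Ruiz, Okonkwo, Drummond, Mendoza, Tran, Szabo, Romero, Greco.

Ruiz, Okonkwo, Drummond, Mendoza, Tran, Szabo, Romero, Greco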